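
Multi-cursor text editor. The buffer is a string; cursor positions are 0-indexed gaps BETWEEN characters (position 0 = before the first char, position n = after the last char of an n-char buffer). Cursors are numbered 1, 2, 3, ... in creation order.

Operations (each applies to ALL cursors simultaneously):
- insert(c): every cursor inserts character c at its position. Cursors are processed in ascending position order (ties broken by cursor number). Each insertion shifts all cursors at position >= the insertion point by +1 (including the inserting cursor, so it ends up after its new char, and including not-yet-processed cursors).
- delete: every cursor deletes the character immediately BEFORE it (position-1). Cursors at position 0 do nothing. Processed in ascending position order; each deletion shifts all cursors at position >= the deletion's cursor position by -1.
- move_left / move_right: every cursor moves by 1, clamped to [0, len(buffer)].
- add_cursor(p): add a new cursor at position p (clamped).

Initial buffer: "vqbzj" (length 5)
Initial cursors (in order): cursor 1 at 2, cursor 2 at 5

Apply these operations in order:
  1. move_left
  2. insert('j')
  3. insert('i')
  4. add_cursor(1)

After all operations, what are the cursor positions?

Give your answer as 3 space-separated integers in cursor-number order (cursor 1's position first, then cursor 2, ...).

After op 1 (move_left): buffer="vqbzj" (len 5), cursors c1@1 c2@4, authorship .....
After op 2 (insert('j')): buffer="vjqbzjj" (len 7), cursors c1@2 c2@6, authorship .1...2.
After op 3 (insert('i')): buffer="vjiqbzjij" (len 9), cursors c1@3 c2@8, authorship .11...22.
After op 4 (add_cursor(1)): buffer="vjiqbzjij" (len 9), cursors c3@1 c1@3 c2@8, authorship .11...22.

Answer: 3 8 1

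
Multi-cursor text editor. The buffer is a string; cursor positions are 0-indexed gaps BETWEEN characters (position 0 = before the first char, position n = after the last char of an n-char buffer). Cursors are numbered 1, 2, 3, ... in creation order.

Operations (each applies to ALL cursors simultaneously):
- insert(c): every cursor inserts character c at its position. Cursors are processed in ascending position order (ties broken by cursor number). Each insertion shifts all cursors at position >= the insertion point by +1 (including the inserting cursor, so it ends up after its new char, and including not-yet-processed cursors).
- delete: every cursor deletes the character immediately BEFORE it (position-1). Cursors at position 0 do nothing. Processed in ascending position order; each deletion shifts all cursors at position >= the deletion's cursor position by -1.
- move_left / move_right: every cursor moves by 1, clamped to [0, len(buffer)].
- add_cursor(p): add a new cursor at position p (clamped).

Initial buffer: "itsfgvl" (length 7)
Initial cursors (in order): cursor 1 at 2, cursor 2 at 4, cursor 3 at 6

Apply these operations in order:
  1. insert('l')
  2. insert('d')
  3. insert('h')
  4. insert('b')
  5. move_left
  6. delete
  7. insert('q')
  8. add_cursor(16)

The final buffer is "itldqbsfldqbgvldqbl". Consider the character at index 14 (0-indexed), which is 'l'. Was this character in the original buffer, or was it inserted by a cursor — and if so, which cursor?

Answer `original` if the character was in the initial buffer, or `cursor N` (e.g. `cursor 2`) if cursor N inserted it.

After op 1 (insert('l')): buffer="itlsflgvll" (len 10), cursors c1@3 c2@6 c3@9, authorship ..1..2..3.
After op 2 (insert('d')): buffer="itldsfldgvldl" (len 13), cursors c1@4 c2@8 c3@12, authorship ..11..22..33.
After op 3 (insert('h')): buffer="itldhsfldhgvldhl" (len 16), cursors c1@5 c2@10 c3@15, authorship ..111..222..333.
After op 4 (insert('b')): buffer="itldhbsfldhbgvldhbl" (len 19), cursors c1@6 c2@12 c3@18, authorship ..1111..2222..3333.
After op 5 (move_left): buffer="itldhbsfldhbgvldhbl" (len 19), cursors c1@5 c2@11 c3@17, authorship ..1111..2222..3333.
After op 6 (delete): buffer="itldbsfldbgvldbl" (len 16), cursors c1@4 c2@9 c3@14, authorship ..111..222..333.
After op 7 (insert('q')): buffer="itldqbsfldqbgvldqbl" (len 19), cursors c1@5 c2@11 c3@17, authorship ..1111..2222..3333.
After op 8 (add_cursor(16)): buffer="itldqbsfldqbgvldqbl" (len 19), cursors c1@5 c2@11 c4@16 c3@17, authorship ..1111..2222..3333.
Authorship (.=original, N=cursor N): . . 1 1 1 1 . . 2 2 2 2 . . 3 3 3 3 .
Index 14: author = 3

Answer: cursor 3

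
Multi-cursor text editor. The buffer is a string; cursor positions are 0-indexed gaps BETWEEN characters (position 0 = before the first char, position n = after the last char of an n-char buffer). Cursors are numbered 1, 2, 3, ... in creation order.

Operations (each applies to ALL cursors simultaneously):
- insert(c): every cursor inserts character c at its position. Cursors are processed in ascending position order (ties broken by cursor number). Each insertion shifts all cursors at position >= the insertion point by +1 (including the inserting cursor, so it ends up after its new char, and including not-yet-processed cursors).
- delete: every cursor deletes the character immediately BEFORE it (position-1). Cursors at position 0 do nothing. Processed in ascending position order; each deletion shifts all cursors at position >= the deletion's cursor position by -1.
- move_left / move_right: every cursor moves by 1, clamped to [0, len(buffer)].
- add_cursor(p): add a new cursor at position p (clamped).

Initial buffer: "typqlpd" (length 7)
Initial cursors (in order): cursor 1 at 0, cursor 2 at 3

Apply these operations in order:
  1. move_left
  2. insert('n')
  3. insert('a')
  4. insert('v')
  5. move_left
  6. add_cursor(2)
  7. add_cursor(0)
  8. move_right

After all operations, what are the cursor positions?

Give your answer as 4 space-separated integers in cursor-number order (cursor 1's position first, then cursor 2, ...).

Answer: 3 8 3 1

Derivation:
After op 1 (move_left): buffer="typqlpd" (len 7), cursors c1@0 c2@2, authorship .......
After op 2 (insert('n')): buffer="ntynpqlpd" (len 9), cursors c1@1 c2@4, authorship 1..2.....
After op 3 (insert('a')): buffer="natynapqlpd" (len 11), cursors c1@2 c2@6, authorship 11..22.....
After op 4 (insert('v')): buffer="navtynavpqlpd" (len 13), cursors c1@3 c2@8, authorship 111..222.....
After op 5 (move_left): buffer="navtynavpqlpd" (len 13), cursors c1@2 c2@7, authorship 111..222.....
After op 6 (add_cursor(2)): buffer="navtynavpqlpd" (len 13), cursors c1@2 c3@2 c2@7, authorship 111..222.....
After op 7 (add_cursor(0)): buffer="navtynavpqlpd" (len 13), cursors c4@0 c1@2 c3@2 c2@7, authorship 111..222.....
After op 8 (move_right): buffer="navtynavpqlpd" (len 13), cursors c4@1 c1@3 c3@3 c2@8, authorship 111..222.....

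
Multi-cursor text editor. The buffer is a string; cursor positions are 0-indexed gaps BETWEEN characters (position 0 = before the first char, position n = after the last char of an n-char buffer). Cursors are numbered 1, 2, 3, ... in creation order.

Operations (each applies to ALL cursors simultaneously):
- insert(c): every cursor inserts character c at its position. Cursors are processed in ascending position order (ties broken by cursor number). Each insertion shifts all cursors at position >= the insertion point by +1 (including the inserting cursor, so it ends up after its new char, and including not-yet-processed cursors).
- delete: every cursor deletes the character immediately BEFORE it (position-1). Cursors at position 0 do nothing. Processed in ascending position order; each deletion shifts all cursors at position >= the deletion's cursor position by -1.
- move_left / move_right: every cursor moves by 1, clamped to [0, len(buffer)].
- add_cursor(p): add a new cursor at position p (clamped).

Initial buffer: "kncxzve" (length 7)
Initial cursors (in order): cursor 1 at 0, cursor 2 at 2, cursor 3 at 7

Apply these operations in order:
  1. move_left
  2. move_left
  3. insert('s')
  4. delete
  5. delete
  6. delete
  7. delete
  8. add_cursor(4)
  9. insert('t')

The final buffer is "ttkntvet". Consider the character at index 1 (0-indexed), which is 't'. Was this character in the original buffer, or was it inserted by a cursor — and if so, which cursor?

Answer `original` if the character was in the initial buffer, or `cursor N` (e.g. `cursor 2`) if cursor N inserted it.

Answer: cursor 2

Derivation:
After op 1 (move_left): buffer="kncxzve" (len 7), cursors c1@0 c2@1 c3@6, authorship .......
After op 2 (move_left): buffer="kncxzve" (len 7), cursors c1@0 c2@0 c3@5, authorship .......
After op 3 (insert('s')): buffer="sskncxzsve" (len 10), cursors c1@2 c2@2 c3@8, authorship 12.....3..
After op 4 (delete): buffer="kncxzve" (len 7), cursors c1@0 c2@0 c3@5, authorship .......
After op 5 (delete): buffer="kncxve" (len 6), cursors c1@0 c2@0 c3@4, authorship ......
After op 6 (delete): buffer="kncve" (len 5), cursors c1@0 c2@0 c3@3, authorship .....
After op 7 (delete): buffer="knve" (len 4), cursors c1@0 c2@0 c3@2, authorship ....
After op 8 (add_cursor(4)): buffer="knve" (len 4), cursors c1@0 c2@0 c3@2 c4@4, authorship ....
After op 9 (insert('t')): buffer="ttkntvet" (len 8), cursors c1@2 c2@2 c3@5 c4@8, authorship 12..3..4
Authorship (.=original, N=cursor N): 1 2 . . 3 . . 4
Index 1: author = 2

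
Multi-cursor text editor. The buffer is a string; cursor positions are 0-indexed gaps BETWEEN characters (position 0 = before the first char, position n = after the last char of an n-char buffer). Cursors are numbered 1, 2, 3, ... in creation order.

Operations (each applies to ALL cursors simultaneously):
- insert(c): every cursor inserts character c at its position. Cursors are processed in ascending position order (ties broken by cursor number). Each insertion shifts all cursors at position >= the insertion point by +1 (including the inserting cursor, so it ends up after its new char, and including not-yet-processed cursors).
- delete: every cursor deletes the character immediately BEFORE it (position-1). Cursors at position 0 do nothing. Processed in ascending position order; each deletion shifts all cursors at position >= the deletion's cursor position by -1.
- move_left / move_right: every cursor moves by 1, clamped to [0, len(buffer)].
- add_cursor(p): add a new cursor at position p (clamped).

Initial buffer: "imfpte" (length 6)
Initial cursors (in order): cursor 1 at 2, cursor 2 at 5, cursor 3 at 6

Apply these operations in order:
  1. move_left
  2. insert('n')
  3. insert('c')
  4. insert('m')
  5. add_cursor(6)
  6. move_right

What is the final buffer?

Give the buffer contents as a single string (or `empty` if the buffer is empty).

After op 1 (move_left): buffer="imfpte" (len 6), cursors c1@1 c2@4 c3@5, authorship ......
After op 2 (insert('n')): buffer="inmfpntne" (len 9), cursors c1@2 c2@6 c3@8, authorship .1...2.3.
After op 3 (insert('c')): buffer="incmfpnctnce" (len 12), cursors c1@3 c2@8 c3@11, authorship .11...22.33.
After op 4 (insert('m')): buffer="incmmfpncmtncme" (len 15), cursors c1@4 c2@10 c3@14, authorship .111...222.333.
After op 5 (add_cursor(6)): buffer="incmmfpncmtncme" (len 15), cursors c1@4 c4@6 c2@10 c3@14, authorship .111...222.333.
After op 6 (move_right): buffer="incmmfpncmtncme" (len 15), cursors c1@5 c4@7 c2@11 c3@15, authorship .111...222.333.

Answer: incmmfpncmtncme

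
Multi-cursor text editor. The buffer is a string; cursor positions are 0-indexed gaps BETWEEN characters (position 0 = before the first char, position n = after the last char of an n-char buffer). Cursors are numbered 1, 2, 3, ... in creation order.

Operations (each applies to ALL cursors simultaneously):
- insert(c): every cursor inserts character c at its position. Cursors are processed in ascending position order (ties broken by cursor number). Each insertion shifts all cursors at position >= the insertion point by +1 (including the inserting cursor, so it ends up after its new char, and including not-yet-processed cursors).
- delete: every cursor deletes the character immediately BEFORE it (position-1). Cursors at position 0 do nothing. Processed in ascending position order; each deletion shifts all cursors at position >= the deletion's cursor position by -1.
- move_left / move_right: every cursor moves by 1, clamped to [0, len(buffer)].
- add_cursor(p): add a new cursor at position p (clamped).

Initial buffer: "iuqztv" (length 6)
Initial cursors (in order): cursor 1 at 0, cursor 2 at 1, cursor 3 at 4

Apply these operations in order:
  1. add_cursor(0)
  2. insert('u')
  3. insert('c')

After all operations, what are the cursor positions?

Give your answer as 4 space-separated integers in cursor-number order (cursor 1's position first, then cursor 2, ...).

Answer: 4 7 12 4

Derivation:
After op 1 (add_cursor(0)): buffer="iuqztv" (len 6), cursors c1@0 c4@0 c2@1 c3@4, authorship ......
After op 2 (insert('u')): buffer="uuiuuqzutv" (len 10), cursors c1@2 c4@2 c2@4 c3@8, authorship 14.2...3..
After op 3 (insert('c')): buffer="uucciucuqzuctv" (len 14), cursors c1@4 c4@4 c2@7 c3@12, authorship 1414.22...33..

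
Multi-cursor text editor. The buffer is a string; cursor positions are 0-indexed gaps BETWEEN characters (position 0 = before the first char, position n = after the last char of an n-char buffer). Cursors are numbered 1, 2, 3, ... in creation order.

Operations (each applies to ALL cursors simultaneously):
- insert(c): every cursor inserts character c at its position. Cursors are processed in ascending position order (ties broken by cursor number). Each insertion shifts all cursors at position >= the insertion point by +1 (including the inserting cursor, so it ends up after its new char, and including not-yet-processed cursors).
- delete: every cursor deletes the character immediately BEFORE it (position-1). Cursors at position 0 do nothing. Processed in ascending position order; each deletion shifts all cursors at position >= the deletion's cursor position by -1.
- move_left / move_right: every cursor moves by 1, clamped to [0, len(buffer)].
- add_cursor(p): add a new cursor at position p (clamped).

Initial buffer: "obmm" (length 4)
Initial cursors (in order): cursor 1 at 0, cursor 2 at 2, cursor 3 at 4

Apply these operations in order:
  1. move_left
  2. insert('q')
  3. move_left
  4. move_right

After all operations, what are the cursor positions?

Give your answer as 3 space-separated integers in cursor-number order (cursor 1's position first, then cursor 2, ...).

Answer: 1 3 6

Derivation:
After op 1 (move_left): buffer="obmm" (len 4), cursors c1@0 c2@1 c3@3, authorship ....
After op 2 (insert('q')): buffer="qoqbmqm" (len 7), cursors c1@1 c2@3 c3@6, authorship 1.2..3.
After op 3 (move_left): buffer="qoqbmqm" (len 7), cursors c1@0 c2@2 c3@5, authorship 1.2..3.
After op 4 (move_right): buffer="qoqbmqm" (len 7), cursors c1@1 c2@3 c3@6, authorship 1.2..3.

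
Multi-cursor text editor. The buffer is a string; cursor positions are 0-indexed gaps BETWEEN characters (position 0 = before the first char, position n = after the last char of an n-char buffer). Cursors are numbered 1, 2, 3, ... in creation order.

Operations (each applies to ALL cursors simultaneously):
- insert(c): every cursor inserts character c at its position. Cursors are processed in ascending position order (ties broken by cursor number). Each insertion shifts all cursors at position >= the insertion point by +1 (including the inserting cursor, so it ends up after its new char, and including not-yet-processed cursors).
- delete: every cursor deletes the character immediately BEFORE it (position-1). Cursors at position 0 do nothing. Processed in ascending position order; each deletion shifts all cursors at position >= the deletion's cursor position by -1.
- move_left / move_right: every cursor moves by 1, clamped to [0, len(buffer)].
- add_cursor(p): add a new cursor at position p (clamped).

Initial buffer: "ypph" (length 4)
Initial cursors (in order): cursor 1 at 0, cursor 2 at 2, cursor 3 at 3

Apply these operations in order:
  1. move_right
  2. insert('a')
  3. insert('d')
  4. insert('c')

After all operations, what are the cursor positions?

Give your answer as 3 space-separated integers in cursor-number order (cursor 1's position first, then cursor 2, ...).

After op 1 (move_right): buffer="ypph" (len 4), cursors c1@1 c2@3 c3@4, authorship ....
After op 2 (insert('a')): buffer="yappaha" (len 7), cursors c1@2 c2@5 c3@7, authorship .1..2.3
After op 3 (insert('d')): buffer="yadppadhad" (len 10), cursors c1@3 c2@7 c3@10, authorship .11..22.33
After op 4 (insert('c')): buffer="yadcppadchadc" (len 13), cursors c1@4 c2@9 c3@13, authorship .111..222.333

Answer: 4 9 13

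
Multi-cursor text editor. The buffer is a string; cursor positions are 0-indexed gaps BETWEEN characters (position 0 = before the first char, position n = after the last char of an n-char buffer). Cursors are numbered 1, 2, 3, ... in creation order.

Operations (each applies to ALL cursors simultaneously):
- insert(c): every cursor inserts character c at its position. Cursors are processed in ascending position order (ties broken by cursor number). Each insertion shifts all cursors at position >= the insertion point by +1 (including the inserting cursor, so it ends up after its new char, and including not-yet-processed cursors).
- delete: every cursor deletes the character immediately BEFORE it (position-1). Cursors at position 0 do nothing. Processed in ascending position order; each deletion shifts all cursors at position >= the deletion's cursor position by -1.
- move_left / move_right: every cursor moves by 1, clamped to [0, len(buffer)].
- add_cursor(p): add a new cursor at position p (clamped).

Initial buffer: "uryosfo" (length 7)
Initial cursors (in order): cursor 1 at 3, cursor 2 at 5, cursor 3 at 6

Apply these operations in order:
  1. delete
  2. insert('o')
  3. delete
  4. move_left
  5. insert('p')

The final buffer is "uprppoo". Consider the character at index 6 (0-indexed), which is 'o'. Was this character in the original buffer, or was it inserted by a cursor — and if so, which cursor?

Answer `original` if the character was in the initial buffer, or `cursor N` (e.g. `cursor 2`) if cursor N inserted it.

After op 1 (delete): buffer="uroo" (len 4), cursors c1@2 c2@3 c3@3, authorship ....
After op 2 (insert('o')): buffer="urooooo" (len 7), cursors c1@3 c2@6 c3@6, authorship ..1.23.
After op 3 (delete): buffer="uroo" (len 4), cursors c1@2 c2@3 c3@3, authorship ....
After op 4 (move_left): buffer="uroo" (len 4), cursors c1@1 c2@2 c3@2, authorship ....
After op 5 (insert('p')): buffer="uprppoo" (len 7), cursors c1@2 c2@5 c3@5, authorship .1.23..
Authorship (.=original, N=cursor N): . 1 . 2 3 . .
Index 6: author = original

Answer: original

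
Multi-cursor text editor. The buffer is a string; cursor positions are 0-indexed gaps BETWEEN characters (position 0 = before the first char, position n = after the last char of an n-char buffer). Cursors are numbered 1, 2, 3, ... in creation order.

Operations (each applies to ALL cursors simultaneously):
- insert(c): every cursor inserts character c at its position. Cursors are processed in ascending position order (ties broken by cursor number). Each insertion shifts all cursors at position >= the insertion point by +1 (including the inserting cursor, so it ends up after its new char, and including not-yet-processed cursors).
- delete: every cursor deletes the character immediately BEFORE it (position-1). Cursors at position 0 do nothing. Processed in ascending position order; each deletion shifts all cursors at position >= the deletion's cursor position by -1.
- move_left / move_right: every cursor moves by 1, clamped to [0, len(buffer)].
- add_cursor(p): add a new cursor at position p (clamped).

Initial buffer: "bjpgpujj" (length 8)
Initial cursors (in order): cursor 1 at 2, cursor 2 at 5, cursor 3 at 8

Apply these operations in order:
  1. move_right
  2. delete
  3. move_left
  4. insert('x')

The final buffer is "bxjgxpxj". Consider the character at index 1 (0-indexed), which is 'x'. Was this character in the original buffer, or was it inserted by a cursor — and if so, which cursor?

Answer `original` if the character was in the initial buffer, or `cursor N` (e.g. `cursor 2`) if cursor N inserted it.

After op 1 (move_right): buffer="bjpgpujj" (len 8), cursors c1@3 c2@6 c3@8, authorship ........
After op 2 (delete): buffer="bjgpj" (len 5), cursors c1@2 c2@4 c3@5, authorship .....
After op 3 (move_left): buffer="bjgpj" (len 5), cursors c1@1 c2@3 c3@4, authorship .....
After op 4 (insert('x')): buffer="bxjgxpxj" (len 8), cursors c1@2 c2@5 c3@7, authorship .1..2.3.
Authorship (.=original, N=cursor N): . 1 . . 2 . 3 .
Index 1: author = 1

Answer: cursor 1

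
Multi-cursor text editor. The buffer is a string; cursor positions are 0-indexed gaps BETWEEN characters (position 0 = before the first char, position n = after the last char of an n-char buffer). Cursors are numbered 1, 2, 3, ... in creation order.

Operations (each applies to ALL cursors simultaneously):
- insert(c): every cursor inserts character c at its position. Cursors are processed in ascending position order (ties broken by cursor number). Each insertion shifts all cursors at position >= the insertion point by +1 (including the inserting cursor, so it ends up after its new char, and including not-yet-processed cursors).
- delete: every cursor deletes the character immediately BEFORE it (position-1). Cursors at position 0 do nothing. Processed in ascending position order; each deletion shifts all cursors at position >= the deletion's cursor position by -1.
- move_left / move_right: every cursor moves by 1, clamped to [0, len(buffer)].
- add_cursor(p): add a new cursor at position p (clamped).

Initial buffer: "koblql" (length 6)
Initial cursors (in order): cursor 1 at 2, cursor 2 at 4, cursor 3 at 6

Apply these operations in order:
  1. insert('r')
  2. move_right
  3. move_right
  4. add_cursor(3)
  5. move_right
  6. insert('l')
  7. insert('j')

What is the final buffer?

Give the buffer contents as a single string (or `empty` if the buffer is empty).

After op 1 (insert('r')): buffer="korblrqlr" (len 9), cursors c1@3 c2@6 c3@9, authorship ..1..2..3
After op 2 (move_right): buffer="korblrqlr" (len 9), cursors c1@4 c2@7 c3@9, authorship ..1..2..3
After op 3 (move_right): buffer="korblrqlr" (len 9), cursors c1@5 c2@8 c3@9, authorship ..1..2..3
After op 4 (add_cursor(3)): buffer="korblrqlr" (len 9), cursors c4@3 c1@5 c2@8 c3@9, authorship ..1..2..3
After op 5 (move_right): buffer="korblrqlr" (len 9), cursors c4@4 c1@6 c2@9 c3@9, authorship ..1..2..3
After op 6 (insert('l')): buffer="korbllrlqlrll" (len 13), cursors c4@5 c1@8 c2@13 c3@13, authorship ..1.4.21..323
After op 7 (insert('j')): buffer="korbljlrljqlrlljj" (len 17), cursors c4@6 c1@10 c2@17 c3@17, authorship ..1.44.211..32323

Answer: korbljlrljqlrlljj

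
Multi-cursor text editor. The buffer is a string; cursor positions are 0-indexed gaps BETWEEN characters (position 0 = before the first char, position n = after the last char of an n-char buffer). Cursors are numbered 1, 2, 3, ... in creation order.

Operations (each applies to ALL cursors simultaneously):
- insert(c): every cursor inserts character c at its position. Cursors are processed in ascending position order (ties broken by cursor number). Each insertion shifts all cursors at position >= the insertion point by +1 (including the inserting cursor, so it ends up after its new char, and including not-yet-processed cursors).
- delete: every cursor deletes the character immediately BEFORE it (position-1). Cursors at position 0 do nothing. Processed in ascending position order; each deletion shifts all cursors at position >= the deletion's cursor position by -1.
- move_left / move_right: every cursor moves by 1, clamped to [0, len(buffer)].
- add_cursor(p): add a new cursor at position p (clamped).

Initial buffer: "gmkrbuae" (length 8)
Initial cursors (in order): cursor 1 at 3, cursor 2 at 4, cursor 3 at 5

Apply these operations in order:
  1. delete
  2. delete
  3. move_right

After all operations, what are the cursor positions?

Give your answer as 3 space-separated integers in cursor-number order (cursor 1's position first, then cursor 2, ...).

Answer: 1 1 1

Derivation:
After op 1 (delete): buffer="gmuae" (len 5), cursors c1@2 c2@2 c3@2, authorship .....
After op 2 (delete): buffer="uae" (len 3), cursors c1@0 c2@0 c3@0, authorship ...
After op 3 (move_right): buffer="uae" (len 3), cursors c1@1 c2@1 c3@1, authorship ...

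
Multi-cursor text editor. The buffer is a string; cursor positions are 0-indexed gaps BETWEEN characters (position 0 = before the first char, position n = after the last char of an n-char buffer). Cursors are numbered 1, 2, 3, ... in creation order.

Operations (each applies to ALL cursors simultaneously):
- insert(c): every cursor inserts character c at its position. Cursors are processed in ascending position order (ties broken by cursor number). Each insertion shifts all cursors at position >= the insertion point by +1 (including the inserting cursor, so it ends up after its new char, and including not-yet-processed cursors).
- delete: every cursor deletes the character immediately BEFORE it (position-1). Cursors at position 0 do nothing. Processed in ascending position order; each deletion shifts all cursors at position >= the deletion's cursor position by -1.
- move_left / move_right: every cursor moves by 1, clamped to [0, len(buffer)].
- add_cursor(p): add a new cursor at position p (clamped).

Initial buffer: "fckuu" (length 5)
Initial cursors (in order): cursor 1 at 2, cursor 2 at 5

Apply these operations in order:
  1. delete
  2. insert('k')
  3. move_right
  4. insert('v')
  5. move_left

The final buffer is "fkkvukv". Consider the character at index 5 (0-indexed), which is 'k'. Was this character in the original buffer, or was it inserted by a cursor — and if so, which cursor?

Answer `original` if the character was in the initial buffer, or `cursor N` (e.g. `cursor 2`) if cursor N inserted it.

After op 1 (delete): buffer="fku" (len 3), cursors c1@1 c2@3, authorship ...
After op 2 (insert('k')): buffer="fkkuk" (len 5), cursors c1@2 c2@5, authorship .1..2
After op 3 (move_right): buffer="fkkuk" (len 5), cursors c1@3 c2@5, authorship .1..2
After op 4 (insert('v')): buffer="fkkvukv" (len 7), cursors c1@4 c2@7, authorship .1.1.22
After op 5 (move_left): buffer="fkkvukv" (len 7), cursors c1@3 c2@6, authorship .1.1.22
Authorship (.=original, N=cursor N): . 1 . 1 . 2 2
Index 5: author = 2

Answer: cursor 2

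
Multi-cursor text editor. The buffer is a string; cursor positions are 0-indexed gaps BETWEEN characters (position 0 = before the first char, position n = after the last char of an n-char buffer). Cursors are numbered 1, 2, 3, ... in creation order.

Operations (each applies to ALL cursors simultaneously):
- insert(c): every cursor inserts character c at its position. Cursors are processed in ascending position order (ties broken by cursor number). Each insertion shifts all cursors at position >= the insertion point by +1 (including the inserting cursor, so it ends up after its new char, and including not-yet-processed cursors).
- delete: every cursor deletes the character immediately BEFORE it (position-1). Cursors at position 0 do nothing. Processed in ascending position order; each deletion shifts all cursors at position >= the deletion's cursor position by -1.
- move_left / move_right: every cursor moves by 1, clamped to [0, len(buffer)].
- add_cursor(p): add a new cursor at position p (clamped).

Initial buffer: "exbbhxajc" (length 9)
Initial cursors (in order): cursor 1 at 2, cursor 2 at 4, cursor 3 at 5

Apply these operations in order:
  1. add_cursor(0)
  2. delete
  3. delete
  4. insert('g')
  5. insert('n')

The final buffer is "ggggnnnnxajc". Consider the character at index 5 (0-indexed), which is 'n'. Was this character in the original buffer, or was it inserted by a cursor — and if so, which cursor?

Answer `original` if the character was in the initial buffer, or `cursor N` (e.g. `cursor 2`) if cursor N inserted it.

Answer: cursor 2

Derivation:
After op 1 (add_cursor(0)): buffer="exbbhxajc" (len 9), cursors c4@0 c1@2 c2@4 c3@5, authorship .........
After op 2 (delete): buffer="ebxajc" (len 6), cursors c4@0 c1@1 c2@2 c3@2, authorship ......
After op 3 (delete): buffer="xajc" (len 4), cursors c1@0 c2@0 c3@0 c4@0, authorship ....
After op 4 (insert('g')): buffer="ggggxajc" (len 8), cursors c1@4 c2@4 c3@4 c4@4, authorship 1234....
After op 5 (insert('n')): buffer="ggggnnnnxajc" (len 12), cursors c1@8 c2@8 c3@8 c4@8, authorship 12341234....
Authorship (.=original, N=cursor N): 1 2 3 4 1 2 3 4 . . . .
Index 5: author = 2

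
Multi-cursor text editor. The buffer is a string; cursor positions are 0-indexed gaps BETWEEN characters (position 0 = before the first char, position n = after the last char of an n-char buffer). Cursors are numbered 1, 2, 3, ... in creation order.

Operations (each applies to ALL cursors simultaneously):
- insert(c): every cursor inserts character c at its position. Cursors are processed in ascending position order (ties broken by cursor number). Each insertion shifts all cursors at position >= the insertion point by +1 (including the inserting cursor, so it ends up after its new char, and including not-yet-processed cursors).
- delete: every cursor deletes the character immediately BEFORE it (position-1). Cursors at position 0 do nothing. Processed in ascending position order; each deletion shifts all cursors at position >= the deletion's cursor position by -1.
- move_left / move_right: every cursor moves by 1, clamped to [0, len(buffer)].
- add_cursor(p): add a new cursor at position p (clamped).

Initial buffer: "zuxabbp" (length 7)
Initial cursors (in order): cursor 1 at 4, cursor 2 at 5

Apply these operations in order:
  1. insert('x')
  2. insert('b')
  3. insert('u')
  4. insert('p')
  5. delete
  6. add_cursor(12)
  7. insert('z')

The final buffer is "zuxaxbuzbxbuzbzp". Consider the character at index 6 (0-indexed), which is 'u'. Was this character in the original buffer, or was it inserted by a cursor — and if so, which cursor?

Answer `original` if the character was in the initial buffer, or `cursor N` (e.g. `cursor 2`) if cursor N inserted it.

After op 1 (insert('x')): buffer="zuxaxbxbp" (len 9), cursors c1@5 c2@7, authorship ....1.2..
After op 2 (insert('b')): buffer="zuxaxbbxbbp" (len 11), cursors c1@6 c2@9, authorship ....11.22..
After op 3 (insert('u')): buffer="zuxaxbubxbubp" (len 13), cursors c1@7 c2@11, authorship ....111.222..
After op 4 (insert('p')): buffer="zuxaxbupbxbupbp" (len 15), cursors c1@8 c2@13, authorship ....1111.2222..
After op 5 (delete): buffer="zuxaxbubxbubp" (len 13), cursors c1@7 c2@11, authorship ....111.222..
After op 6 (add_cursor(12)): buffer="zuxaxbubxbubp" (len 13), cursors c1@7 c2@11 c3@12, authorship ....111.222..
After op 7 (insert('z')): buffer="zuxaxbuzbxbuzbzp" (len 16), cursors c1@8 c2@13 c3@15, authorship ....1111.2222.3.
Authorship (.=original, N=cursor N): . . . . 1 1 1 1 . 2 2 2 2 . 3 .
Index 6: author = 1

Answer: cursor 1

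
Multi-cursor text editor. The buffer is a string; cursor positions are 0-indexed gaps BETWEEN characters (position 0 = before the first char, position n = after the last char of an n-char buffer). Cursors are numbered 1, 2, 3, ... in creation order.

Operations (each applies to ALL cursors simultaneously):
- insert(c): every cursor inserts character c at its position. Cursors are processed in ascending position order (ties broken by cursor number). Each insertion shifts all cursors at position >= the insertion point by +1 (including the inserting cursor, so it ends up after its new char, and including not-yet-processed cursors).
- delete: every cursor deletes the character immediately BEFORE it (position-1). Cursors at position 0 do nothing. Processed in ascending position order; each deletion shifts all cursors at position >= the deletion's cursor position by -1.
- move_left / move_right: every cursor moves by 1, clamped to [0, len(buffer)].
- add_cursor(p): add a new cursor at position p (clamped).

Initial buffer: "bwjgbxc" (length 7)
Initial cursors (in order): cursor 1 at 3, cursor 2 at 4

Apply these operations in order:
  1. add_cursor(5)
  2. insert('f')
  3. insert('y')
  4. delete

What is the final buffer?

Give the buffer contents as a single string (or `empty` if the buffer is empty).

After op 1 (add_cursor(5)): buffer="bwjgbxc" (len 7), cursors c1@3 c2@4 c3@5, authorship .......
After op 2 (insert('f')): buffer="bwjfgfbfxc" (len 10), cursors c1@4 c2@6 c3@8, authorship ...1.2.3..
After op 3 (insert('y')): buffer="bwjfygfybfyxc" (len 13), cursors c1@5 c2@8 c3@11, authorship ...11.22.33..
After op 4 (delete): buffer="bwjfgfbfxc" (len 10), cursors c1@4 c2@6 c3@8, authorship ...1.2.3..

Answer: bwjfgfbfxc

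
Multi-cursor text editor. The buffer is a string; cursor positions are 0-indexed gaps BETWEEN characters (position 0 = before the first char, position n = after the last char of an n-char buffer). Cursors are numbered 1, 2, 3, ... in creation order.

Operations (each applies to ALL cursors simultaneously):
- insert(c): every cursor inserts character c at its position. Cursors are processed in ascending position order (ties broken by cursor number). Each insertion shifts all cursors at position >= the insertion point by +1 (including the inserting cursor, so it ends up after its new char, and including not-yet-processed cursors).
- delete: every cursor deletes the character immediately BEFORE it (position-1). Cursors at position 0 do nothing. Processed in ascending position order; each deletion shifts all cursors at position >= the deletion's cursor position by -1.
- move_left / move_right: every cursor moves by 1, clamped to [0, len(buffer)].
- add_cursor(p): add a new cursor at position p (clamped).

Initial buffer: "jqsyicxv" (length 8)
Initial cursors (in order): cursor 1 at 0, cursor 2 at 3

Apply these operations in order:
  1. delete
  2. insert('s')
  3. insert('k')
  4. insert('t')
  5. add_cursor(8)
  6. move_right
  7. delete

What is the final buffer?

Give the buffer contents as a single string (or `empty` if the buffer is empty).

Answer: sktqskicxv

Derivation:
After op 1 (delete): buffer="jqyicxv" (len 7), cursors c1@0 c2@2, authorship .......
After op 2 (insert('s')): buffer="sjqsyicxv" (len 9), cursors c1@1 c2@4, authorship 1..2.....
After op 3 (insert('k')): buffer="skjqskyicxv" (len 11), cursors c1@2 c2@6, authorship 11..22.....
After op 4 (insert('t')): buffer="sktjqsktyicxv" (len 13), cursors c1@3 c2@8, authorship 111..222.....
After op 5 (add_cursor(8)): buffer="sktjqsktyicxv" (len 13), cursors c1@3 c2@8 c3@8, authorship 111..222.....
After op 6 (move_right): buffer="sktjqsktyicxv" (len 13), cursors c1@4 c2@9 c3@9, authorship 111..222.....
After op 7 (delete): buffer="sktqskicxv" (len 10), cursors c1@3 c2@6 c3@6, authorship 111.22....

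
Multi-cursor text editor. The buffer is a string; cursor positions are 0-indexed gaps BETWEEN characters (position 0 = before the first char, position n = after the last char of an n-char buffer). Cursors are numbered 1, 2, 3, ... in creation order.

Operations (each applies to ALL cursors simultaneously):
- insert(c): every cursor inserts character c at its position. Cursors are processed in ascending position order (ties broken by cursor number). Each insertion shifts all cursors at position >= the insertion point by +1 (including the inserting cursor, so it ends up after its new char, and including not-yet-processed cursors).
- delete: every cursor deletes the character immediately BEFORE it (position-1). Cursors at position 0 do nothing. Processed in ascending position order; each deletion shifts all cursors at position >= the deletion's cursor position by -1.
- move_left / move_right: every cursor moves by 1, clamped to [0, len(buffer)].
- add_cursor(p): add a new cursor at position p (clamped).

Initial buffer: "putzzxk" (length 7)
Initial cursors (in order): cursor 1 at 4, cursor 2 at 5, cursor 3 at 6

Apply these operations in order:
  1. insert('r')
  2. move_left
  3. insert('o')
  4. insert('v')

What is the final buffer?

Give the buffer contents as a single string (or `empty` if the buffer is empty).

Answer: putzovrzovrxovrk

Derivation:
After op 1 (insert('r')): buffer="putzrzrxrk" (len 10), cursors c1@5 c2@7 c3@9, authorship ....1.2.3.
After op 2 (move_left): buffer="putzrzrxrk" (len 10), cursors c1@4 c2@6 c3@8, authorship ....1.2.3.
After op 3 (insert('o')): buffer="putzorzorxork" (len 13), cursors c1@5 c2@8 c3@11, authorship ....11.22.33.
After op 4 (insert('v')): buffer="putzovrzovrxovrk" (len 16), cursors c1@6 c2@10 c3@14, authorship ....111.222.333.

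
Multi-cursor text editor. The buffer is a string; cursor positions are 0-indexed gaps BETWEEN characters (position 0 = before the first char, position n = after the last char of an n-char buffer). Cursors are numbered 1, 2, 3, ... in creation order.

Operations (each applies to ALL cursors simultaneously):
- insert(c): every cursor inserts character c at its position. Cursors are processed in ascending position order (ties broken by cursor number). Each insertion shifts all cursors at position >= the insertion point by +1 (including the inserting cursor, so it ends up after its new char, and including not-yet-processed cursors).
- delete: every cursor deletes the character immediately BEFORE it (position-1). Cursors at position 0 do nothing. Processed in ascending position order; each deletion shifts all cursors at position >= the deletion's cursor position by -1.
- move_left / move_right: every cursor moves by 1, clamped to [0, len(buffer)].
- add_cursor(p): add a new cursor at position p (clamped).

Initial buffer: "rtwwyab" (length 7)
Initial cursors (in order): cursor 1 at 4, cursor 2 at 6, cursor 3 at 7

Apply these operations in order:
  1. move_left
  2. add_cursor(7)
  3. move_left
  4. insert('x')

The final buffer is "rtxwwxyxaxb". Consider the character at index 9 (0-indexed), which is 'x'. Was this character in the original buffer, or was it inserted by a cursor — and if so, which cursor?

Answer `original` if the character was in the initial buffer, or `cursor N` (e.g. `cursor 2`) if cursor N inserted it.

After op 1 (move_left): buffer="rtwwyab" (len 7), cursors c1@3 c2@5 c3@6, authorship .......
After op 2 (add_cursor(7)): buffer="rtwwyab" (len 7), cursors c1@3 c2@5 c3@6 c4@7, authorship .......
After op 3 (move_left): buffer="rtwwyab" (len 7), cursors c1@2 c2@4 c3@5 c4@6, authorship .......
After op 4 (insert('x')): buffer="rtxwwxyxaxb" (len 11), cursors c1@3 c2@6 c3@8 c4@10, authorship ..1..2.3.4.
Authorship (.=original, N=cursor N): . . 1 . . 2 . 3 . 4 .
Index 9: author = 4

Answer: cursor 4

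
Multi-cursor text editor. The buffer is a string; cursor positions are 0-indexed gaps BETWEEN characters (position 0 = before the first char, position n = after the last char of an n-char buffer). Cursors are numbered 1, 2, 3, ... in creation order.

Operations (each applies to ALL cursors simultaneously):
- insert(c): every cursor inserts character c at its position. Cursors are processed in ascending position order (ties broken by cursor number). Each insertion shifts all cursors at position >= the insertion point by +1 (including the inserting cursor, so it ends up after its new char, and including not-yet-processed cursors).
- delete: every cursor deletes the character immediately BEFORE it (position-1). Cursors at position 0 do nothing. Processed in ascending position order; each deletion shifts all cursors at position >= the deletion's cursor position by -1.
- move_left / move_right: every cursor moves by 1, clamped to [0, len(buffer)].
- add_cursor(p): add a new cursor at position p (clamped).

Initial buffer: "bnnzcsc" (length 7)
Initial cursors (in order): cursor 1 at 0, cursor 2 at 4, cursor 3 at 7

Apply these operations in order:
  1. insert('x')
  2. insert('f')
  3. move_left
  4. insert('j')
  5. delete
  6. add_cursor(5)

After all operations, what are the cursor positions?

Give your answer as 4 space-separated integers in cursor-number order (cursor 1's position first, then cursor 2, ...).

After op 1 (insert('x')): buffer="xbnnzxcscx" (len 10), cursors c1@1 c2@6 c3@10, authorship 1....2...3
After op 2 (insert('f')): buffer="xfbnnzxfcscxf" (len 13), cursors c1@2 c2@8 c3@13, authorship 11....22...33
After op 3 (move_left): buffer="xfbnnzxfcscxf" (len 13), cursors c1@1 c2@7 c3@12, authorship 11....22...33
After op 4 (insert('j')): buffer="xjfbnnzxjfcscxjf" (len 16), cursors c1@2 c2@9 c3@15, authorship 111....222...333
After op 5 (delete): buffer="xfbnnzxfcscxf" (len 13), cursors c1@1 c2@7 c3@12, authorship 11....22...33
After op 6 (add_cursor(5)): buffer="xfbnnzxfcscxf" (len 13), cursors c1@1 c4@5 c2@7 c3@12, authorship 11....22...33

Answer: 1 7 12 5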